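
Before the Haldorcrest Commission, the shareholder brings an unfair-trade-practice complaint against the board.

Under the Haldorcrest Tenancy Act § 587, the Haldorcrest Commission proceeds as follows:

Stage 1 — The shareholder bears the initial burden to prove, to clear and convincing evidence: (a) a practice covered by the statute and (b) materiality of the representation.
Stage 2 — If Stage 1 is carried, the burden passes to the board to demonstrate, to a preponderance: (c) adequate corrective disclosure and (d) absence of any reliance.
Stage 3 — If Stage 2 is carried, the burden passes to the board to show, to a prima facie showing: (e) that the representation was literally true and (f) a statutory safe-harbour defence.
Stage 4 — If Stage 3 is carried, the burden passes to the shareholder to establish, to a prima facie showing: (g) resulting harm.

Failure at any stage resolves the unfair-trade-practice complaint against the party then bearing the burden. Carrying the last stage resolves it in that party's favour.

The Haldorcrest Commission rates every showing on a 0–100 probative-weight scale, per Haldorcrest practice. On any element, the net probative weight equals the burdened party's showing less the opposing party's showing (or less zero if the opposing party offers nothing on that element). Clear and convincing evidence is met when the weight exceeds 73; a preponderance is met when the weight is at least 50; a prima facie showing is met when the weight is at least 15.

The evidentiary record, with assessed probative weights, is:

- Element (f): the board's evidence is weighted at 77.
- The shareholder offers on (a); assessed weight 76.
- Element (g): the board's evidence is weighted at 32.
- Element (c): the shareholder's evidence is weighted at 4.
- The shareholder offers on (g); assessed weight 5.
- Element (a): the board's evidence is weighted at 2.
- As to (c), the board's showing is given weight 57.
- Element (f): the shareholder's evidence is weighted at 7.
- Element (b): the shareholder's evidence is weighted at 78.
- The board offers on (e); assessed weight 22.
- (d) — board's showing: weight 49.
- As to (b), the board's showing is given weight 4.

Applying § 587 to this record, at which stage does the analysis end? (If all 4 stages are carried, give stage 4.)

Stage 1 — burden on shareholder; standard: clear and convincing evidence (weight exceeds 73).
    (a): 76 − 2 = 74 > 73 [met]
    (b): 78 − 4 = 74 > 73 [met]
  The shareholder carries Stage 1; the board now bears the burden.
Stage 2 — burden on board; standard: a preponderance (weight is at least 50).
    (c): 57 − 4 = 53 ≥ 50 [met]
    (d): 49 < 50 [not met]
  Stage 2 not carried; the board fails its burden.
So the shareholder prevails.

stage 2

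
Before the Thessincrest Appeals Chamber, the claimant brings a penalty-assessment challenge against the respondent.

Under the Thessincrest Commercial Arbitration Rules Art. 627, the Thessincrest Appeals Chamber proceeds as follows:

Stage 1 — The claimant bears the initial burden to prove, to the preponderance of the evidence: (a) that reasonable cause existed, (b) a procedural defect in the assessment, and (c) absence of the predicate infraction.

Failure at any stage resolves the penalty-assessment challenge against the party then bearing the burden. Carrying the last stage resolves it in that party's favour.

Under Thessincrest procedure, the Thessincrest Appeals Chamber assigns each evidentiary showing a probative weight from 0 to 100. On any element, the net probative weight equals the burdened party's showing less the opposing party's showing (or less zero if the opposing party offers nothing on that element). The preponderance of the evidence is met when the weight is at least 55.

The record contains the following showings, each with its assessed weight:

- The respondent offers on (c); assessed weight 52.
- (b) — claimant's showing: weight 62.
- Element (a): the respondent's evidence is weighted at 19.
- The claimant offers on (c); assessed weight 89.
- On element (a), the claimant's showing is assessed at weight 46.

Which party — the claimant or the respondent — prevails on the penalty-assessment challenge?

respondent

At Stage 1 the claimant must meet the preponderance of the evidence (weight is at least 55): on (a) the weight is 46 less the opposing 19 gives net 27, which does not reach 55, so (a) does not meet the standard; on (b) the weight is 62, ≥ 55, so (b) meets the standard; on (c) the weight is 89 less the opposing 52 gives net 37, which does not reach 55, so (c) does not meet the standard.
  Stage 1 not carried; the claimant fails its burden.
The analysis ends at Stage 1; the respondent prevails.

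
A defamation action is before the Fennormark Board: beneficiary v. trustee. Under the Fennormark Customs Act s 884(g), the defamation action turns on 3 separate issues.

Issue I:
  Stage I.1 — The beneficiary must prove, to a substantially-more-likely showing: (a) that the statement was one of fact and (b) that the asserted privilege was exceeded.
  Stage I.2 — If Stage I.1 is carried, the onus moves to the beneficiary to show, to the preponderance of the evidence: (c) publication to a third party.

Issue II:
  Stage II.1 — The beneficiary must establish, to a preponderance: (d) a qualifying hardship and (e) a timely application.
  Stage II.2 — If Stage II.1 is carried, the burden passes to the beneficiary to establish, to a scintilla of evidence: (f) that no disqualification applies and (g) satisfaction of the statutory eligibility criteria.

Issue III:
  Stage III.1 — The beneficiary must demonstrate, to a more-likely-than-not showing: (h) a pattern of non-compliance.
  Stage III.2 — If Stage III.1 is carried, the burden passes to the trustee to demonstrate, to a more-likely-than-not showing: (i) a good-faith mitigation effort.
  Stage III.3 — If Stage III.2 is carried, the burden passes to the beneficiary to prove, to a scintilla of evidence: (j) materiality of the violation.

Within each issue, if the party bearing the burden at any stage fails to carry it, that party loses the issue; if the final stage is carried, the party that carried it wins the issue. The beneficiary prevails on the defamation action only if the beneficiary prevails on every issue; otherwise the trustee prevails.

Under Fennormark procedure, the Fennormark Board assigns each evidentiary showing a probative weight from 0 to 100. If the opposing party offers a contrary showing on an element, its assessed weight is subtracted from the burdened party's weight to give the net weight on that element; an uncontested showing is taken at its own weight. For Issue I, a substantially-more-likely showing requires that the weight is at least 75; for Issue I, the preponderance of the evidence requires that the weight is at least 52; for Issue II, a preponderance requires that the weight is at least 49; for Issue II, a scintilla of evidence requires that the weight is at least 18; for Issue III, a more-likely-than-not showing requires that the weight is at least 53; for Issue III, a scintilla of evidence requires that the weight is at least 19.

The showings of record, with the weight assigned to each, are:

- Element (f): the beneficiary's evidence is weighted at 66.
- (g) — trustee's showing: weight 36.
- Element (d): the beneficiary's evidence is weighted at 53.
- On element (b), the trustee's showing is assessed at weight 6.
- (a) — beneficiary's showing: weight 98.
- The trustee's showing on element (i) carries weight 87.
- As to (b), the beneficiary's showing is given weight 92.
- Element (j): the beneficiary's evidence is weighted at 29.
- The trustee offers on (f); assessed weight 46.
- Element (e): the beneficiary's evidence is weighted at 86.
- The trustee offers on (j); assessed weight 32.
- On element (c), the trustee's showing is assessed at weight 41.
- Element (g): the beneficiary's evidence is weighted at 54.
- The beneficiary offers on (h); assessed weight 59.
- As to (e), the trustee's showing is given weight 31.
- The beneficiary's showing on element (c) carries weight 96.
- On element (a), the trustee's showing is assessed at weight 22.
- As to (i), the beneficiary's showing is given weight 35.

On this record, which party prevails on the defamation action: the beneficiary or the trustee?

— Issue I —
Stage I.1 — burden on beneficiary; standard: a substantially-more-likely showing (weight is at least 75).
    (a): 98 − 22 = 76 ≥ 75 [met]
    (b): 92 − 6 = 86 ≥ 75 [met]
  Stage I.1 is satisfied; the beneficiary continues to bear the burden.
Stage I.2 — burden on beneficiary; standard: the preponderance of the evidence (weight is at least 52).
    (c): 96 − 41 = 55 ≥ 52 [met]
  The beneficiary carries the last stage.
All stages carried — the beneficiary prevails on this issue.
— Issue II —
At Stage II.1 the beneficiary must meet a preponderance (weight is at least 49): on (d) the weight is 53, ≥ 49, so (d) meets the standard; on (e) the weight is 86 less the opposing 31 gives net 55, ≥ 49, so (e) meets the standard.
  Stage II.1 carried; the burden remains with the beneficiary.
At Stage II.2 the beneficiary must meet a scintilla of evidence (weight is at least 18): on (f) the weight is 66 less the opposing 46 gives net 20, which does reach 18, so (f) meets the standard; on (g) the weight is 54 less the opposing 36 gives net 18, which does reach 18, so (g) meets the standard.
  The beneficiary carries the last stage.
With every stage satisfied, the beneficiary prevails on this issue.
— Issue III —
At Stage III.1 the beneficiary must meet a more-likely-than-not showing (weight is at least 53): on (h) the weight is 59, which does reach 53, so (h) meets the standard.
  Stage III.1 is satisfied; the onus moves to the trustee.
At Stage III.2 the trustee must meet a more-likely-than-not showing (weight is at least 53): on (i) the weight is 87 less the opposing 35 gives net 52, which does not reach 53, so (i) does not meet the standard.
  Stage III.2 not carried; the trustee fails its burden.
So the beneficiary prevails on this issue.
Per-issue: Issue I → beneficiary; Issue II → beneficiary; Issue III → beneficiary. The beneficiary must prevail on every issue; overall, the beneficiary prevails.

beneficiary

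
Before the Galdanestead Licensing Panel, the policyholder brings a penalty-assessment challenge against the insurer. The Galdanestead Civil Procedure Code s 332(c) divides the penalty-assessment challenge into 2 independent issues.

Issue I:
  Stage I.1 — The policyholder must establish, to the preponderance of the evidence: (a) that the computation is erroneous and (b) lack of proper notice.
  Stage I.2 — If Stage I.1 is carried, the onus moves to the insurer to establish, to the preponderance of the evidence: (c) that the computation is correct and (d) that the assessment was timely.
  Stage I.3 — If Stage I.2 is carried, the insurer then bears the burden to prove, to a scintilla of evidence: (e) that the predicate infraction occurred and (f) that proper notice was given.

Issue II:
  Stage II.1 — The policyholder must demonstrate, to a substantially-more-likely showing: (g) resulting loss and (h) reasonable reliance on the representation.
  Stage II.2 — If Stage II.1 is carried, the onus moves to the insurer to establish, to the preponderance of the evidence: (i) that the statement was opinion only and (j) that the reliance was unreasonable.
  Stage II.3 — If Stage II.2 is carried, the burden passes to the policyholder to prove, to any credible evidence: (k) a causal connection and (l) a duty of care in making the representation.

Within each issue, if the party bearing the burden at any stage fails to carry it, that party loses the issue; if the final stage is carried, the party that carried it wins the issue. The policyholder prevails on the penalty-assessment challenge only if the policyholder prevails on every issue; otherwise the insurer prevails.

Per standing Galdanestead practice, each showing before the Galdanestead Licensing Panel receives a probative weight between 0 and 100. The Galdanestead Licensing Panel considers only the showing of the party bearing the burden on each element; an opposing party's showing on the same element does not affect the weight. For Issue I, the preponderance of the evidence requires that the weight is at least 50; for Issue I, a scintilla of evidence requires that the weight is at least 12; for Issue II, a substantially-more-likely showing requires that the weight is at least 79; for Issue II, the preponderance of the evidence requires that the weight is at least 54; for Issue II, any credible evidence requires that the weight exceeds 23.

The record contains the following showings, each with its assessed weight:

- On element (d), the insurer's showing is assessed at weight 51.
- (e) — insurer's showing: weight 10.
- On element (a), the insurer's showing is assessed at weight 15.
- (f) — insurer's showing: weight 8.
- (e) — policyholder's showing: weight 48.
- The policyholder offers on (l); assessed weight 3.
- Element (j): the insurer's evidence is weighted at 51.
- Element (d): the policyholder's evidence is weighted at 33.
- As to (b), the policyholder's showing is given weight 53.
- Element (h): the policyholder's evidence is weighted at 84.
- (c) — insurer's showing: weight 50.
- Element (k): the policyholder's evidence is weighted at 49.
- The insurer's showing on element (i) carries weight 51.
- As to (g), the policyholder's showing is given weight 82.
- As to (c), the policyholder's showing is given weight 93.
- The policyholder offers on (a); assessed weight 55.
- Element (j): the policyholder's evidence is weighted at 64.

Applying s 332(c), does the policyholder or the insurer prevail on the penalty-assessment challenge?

policyholder

— Issue I —
Stage I.1 — burden on policyholder; standard: the preponderance of the evidence (weight is at least 50).
    (a): 55 (insurer's 15 disregarded) ≥ 50 [met]
    (b): 53 ≥ 50 [met]
  Stage I.1 carried; the burden shifts to the insurer.
Stage I.2 — burden on insurer; standard: the preponderance of the evidence (weight is at least 50).
    (c): 50 (policyholder's 93 disregarded) ≥ 50 [met]
    (d): 51 (policyholder's 33 disregarded) ≥ 50 [met]
  All elements met. The insurer retains the burden for Stage I.3.
Stage I.3 — burden on insurer; standard: a scintilla of evidence (weight is at least 12).
    (e): 10 (policyholder's 48 disregarded) < 12 [not met]
    (f): 8 < 12 [not met]
  Stage I.3 not carried; the insurer fails its burden.
The analysis ends at Stage I.3; the policyholder prevails on this issue.
— Issue II —
Stage II.1 (policyholder, a substantially-more-likely showing, weight is at least 79): (g) 82 ≥ 79 — meets; (h) 84 ≥ 79 — meets.
  All elements met. The burden passes to the insurer.
Stage II.2 (insurer, the preponderance of the evidence, weight is at least 54): (i) 51 < 54 — fails; (j) 51 (policyholder's 64 disregarded) < 54 — fails.
  Stage II.2 not carried; the insurer fails its burden.
The policyholder prevails on this issue.
Per-issue: Issue I → policyholder; Issue II → policyholder. The policyholder must prevail on every issue; overall, the policyholder prevails.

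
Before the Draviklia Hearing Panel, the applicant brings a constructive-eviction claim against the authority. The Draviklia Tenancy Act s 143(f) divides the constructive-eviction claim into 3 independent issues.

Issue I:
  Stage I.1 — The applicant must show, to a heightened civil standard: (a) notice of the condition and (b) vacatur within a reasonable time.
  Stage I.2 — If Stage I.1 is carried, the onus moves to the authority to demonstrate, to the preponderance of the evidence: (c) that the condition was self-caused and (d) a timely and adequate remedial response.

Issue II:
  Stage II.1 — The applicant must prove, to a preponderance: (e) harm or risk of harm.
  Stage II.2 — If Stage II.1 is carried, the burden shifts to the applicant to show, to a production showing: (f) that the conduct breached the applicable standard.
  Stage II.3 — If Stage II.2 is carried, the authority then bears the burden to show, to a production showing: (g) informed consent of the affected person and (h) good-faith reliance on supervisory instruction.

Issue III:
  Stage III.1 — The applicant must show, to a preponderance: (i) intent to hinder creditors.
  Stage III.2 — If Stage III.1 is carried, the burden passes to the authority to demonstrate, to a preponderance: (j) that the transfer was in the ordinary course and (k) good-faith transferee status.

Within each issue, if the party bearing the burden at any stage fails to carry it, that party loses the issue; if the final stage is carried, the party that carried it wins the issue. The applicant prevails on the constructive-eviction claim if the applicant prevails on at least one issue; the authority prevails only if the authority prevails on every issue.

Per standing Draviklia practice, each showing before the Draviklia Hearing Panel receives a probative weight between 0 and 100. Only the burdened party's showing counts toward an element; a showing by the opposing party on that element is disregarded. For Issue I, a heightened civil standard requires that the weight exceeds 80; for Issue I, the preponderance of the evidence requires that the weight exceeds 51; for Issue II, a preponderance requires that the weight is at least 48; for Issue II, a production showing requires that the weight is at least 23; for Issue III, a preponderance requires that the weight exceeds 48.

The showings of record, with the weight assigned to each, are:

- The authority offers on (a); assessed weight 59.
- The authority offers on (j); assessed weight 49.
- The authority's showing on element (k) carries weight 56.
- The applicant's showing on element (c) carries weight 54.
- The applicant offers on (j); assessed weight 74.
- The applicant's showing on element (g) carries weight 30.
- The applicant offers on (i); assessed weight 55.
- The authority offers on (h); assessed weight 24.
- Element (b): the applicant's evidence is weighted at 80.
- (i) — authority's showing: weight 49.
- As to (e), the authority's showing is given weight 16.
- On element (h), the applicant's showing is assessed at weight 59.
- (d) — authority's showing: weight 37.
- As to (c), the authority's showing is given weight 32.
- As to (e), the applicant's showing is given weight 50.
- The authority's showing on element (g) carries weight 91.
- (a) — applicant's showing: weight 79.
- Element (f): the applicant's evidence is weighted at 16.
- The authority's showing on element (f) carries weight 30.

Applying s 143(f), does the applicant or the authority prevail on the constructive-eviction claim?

— Issue I —
Stage I.1 (applicant, a heightened civil standard, weight exceeds 80): (a) 79 (authority's 59 disregarded) ≤ 80 — fails; (b) 80 ≤ 80 — fails.
  Stage I.1 not carried; the applicant fails its burden.
The authority prevails on this issue.
— Issue II —
At Stage II.1 the applicant must meet a preponderance (weight is at least 48): on (e) the weight is 50 (the authority's 16 is given no effect), ≥ 48, so (e) meets the standard.
  Stage II.1 is satisfied; the applicant continues to bear the burden.
At Stage II.2 the applicant must meet a production showing (weight is at least 23): on (f) the weight is 16 (the authority's 30 is given no effect), which does not reach 23, so (f) does not meet the standard.
  Not every element is met, so the applicant fails to carry Stage II.2.
The analysis ends at Stage II.2; the authority prevails on this issue.
— Issue III —
At Stage III.1 the applicant must meet a preponderance (weight exceeds 48): on (i) the weight is 55 (the authority's 49 is given no effect), which does exceed 48, so (i) meets the standard.
  All elements met. The burden passes to the authority.
At Stage III.2 the authority must meet a preponderance (weight exceeds 48): on (j) the weight is 49 (the applicant's 74 is given no effect), > 48, so (j) meets the standard; on (k) the weight is 56, which does exceed 48, so (k) meets the standard.
  All elements met at the final stage.
With every stage satisfied, the authority prevails on this issue.
Per-issue: Issue I → authority; Issue II → authority; Issue III → authority. The applicant must prevail on at least one issue; overall, the authority prevails.

authority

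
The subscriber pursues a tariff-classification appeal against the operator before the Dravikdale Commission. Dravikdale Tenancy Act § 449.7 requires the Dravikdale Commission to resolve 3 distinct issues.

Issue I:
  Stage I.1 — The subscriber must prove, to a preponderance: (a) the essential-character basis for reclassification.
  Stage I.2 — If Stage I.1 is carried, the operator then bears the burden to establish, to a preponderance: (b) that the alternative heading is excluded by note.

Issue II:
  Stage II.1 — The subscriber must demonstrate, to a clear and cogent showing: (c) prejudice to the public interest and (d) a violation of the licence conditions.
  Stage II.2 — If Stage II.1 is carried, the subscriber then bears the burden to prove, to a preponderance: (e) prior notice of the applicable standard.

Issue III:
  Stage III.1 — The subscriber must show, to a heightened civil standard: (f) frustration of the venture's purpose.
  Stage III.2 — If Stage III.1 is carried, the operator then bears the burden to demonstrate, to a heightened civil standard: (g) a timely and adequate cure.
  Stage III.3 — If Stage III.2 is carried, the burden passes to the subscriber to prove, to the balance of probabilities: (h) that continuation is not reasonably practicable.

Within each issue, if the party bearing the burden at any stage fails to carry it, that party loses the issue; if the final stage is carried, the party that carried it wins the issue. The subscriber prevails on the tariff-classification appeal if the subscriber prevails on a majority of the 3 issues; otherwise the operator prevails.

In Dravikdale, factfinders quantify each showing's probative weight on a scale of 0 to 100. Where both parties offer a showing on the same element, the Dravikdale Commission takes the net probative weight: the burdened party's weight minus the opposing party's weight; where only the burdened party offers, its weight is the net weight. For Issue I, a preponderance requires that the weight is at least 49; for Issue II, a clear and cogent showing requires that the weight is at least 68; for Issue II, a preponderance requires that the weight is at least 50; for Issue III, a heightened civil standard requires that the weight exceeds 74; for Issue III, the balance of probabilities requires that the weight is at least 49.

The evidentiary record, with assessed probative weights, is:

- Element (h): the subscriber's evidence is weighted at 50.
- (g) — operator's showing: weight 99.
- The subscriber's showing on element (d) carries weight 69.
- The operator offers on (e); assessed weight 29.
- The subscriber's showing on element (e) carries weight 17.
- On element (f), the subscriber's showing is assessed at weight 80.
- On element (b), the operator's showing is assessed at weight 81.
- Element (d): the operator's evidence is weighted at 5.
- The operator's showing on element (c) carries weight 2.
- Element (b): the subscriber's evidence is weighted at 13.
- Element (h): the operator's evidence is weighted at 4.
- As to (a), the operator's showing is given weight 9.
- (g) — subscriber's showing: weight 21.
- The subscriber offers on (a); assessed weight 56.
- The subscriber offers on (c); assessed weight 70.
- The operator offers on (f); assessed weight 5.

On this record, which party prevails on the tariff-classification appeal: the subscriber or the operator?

— Issue I —
Stage I.1 — burden on subscriber; standard: a preponderance (weight is at least 49).
    (a): 56 − 9 = 47 < 49 [not met]
  The subscriber does not carry Stage I.1.
So the operator prevails on this issue.
— Issue II —
At Stage II.1 the subscriber must meet a clear and cogent showing (weight is at least 68): on (c) the weight is 70 less the opposing 2 gives net 68, which does reach 68, so (c) meets the standard; on (d) the weight is 69 less the opposing 5 gives net 64, < 68, so (d) does not meet the standard.
  Stage II.1 not carried; the subscriber fails its burden.
The operator prevails on this issue.
— Issue III —
Stage III.1 (subscriber, a heightened civil standard, weight exceeds 74): (f) net 80−5=75 > 74 — meets.
  Stage III.1 is satisfied; the onus moves to the operator.
Stage III.2 (operator, a heightened civil standard, weight exceeds 74): (g) net 99−21=78 > 74 — meets.
  Stage III.2 carried; the burden shifts to the subscriber.
Stage III.3 (subscriber, the balance of probabilities, weight is at least 49): (h) net 50−4=46 < 49 — fails.
  Not every element is met, so the subscriber fails to carry Stage III.3.
So the operator prevails on this issue.
Per-issue: Issue I → operator; Issue II → operator; Issue III → operator. The subscriber must prevail on a majority of issues; overall, the operator prevails.

operator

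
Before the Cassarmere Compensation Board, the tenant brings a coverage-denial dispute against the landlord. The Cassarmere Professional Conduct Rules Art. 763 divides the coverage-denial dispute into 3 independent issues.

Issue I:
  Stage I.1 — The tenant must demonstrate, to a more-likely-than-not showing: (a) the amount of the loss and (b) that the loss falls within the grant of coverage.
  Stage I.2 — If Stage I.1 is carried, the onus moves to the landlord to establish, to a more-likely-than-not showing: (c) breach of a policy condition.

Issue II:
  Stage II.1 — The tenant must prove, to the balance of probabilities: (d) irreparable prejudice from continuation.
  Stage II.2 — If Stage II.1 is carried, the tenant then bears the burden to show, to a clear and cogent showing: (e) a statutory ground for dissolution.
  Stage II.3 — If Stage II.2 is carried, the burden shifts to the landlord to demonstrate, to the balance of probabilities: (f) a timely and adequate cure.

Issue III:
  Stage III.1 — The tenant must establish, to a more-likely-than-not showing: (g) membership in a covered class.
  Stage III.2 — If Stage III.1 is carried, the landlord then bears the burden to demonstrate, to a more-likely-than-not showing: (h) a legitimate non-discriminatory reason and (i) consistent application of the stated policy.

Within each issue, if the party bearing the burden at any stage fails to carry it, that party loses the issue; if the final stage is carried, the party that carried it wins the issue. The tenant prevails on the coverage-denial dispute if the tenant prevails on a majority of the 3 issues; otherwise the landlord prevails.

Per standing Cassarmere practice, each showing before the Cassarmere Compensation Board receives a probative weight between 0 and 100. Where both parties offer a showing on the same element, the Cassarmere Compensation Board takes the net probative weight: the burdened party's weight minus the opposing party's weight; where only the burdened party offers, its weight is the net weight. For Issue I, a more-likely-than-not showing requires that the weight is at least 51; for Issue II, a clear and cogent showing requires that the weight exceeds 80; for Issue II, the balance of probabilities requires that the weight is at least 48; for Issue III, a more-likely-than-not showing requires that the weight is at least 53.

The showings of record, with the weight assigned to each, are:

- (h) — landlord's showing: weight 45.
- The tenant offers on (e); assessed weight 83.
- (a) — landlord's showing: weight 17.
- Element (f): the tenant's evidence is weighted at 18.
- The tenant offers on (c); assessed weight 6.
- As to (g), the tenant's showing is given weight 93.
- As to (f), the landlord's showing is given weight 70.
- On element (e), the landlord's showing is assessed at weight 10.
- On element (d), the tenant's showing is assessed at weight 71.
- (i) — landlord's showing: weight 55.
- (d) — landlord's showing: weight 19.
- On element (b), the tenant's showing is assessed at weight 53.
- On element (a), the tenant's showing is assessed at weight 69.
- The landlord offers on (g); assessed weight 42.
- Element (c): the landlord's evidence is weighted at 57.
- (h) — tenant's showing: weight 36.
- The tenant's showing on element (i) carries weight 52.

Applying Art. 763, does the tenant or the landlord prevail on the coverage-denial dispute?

— Issue I —
Stage I.1 (tenant, a more-likely-than-not showing, weight is at least 51): (a) net 69−17=52 ≥ 51 — meets; (b) 53 ≥ 51 — meets.
  All elements met. The burden passes to the landlord.
Stage I.2 (landlord, a more-likely-than-not showing, weight is at least 51): (c) net 57−6=51 ≥ 51 — meets.
  Stage I.2 carried; the final stage is satisfied.
With every stage satisfied, the landlord prevails on this issue.
— Issue II —
At Stage II.1 the tenant must meet the balance of probabilities (weight is at least 48): on (d) the weight is 71 less the opposing 19 gives net 52, ≥ 48, so (d) meets the standard.
  All elements met. The tenant retains the burden for Stage II.2.
At Stage II.2 the tenant must meet a clear and cogent showing (weight exceeds 80): on (e) the weight is 83 less the opposing 10 gives net 73, ≤ 80, so (e) does not meet the standard.
  Stage II.2 not carried; the tenant fails its burden.
So the landlord prevails on this issue.
— Issue III —
Stage III.1 — burden on tenant; standard: a more-likely-than-not showing (weight is at least 53).
    (g): 93 − 42 = 51 < 53 [not met]
  Stage III.1 not carried; the tenant fails its burden.
The landlord prevails on this issue.
Per-issue: Issue I → landlord; Issue II → landlord; Issue III → landlord. The tenant must prevail on a majority of issues; overall, the landlord prevails.

landlord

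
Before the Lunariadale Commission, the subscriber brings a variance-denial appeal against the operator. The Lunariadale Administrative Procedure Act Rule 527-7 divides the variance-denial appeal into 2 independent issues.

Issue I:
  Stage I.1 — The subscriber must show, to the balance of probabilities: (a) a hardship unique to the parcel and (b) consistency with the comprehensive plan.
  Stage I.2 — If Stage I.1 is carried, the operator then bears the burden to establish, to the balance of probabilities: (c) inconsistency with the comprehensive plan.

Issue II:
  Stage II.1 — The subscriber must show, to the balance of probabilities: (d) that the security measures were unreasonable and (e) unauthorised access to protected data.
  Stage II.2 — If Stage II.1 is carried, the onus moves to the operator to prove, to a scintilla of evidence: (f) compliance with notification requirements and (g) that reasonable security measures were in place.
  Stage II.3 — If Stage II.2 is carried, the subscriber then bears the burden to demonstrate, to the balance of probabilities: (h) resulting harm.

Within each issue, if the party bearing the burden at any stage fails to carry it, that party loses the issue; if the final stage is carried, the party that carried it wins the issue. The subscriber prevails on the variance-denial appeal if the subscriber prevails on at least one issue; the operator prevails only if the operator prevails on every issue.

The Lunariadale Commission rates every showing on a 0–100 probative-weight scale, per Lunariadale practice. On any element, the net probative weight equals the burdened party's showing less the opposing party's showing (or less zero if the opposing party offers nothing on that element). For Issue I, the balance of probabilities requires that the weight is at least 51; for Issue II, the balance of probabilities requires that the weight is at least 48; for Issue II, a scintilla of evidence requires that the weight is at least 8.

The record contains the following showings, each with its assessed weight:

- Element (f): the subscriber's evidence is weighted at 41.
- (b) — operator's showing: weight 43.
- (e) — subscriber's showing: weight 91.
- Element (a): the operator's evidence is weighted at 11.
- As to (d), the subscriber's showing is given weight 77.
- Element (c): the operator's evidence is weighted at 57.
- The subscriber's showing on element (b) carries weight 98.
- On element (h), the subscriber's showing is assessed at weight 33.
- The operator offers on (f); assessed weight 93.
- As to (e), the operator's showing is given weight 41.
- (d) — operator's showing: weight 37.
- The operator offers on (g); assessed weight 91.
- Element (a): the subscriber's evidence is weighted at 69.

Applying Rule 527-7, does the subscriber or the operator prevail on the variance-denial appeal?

operator

— Issue I —
Stage I.1 — burden on subscriber; standard: the balance of probabilities (weight is at least 51).
    (a): 69 − 11 = 58 ≥ 51 [met]
    (b): 98 − 43 = 55 ≥ 51 [met]
  Stage I.1 carried; the burden shifts to the operator.
Stage I.2 — burden on operator; standard: the balance of probabilities (weight is at least 51).
    (c): 57 ≥ 51 [met]
  Stage I.2 carried; the final stage is satisfied.
Every stage carried; the operator prevails on this issue.
— Issue II —
Stage II.1 (subscriber, the balance of probabilities, weight is at least 48): (d) net 77−37=40 < 48 — fails; (e) net 91−41=50 ≥ 48 — meets.
  Not every element is met, so the subscriber fails to carry Stage II.1.
The operator prevails on this issue.
Per-issue: Issue I → operator; Issue II → operator. The subscriber must prevail on at least one issue; overall, the operator prevails.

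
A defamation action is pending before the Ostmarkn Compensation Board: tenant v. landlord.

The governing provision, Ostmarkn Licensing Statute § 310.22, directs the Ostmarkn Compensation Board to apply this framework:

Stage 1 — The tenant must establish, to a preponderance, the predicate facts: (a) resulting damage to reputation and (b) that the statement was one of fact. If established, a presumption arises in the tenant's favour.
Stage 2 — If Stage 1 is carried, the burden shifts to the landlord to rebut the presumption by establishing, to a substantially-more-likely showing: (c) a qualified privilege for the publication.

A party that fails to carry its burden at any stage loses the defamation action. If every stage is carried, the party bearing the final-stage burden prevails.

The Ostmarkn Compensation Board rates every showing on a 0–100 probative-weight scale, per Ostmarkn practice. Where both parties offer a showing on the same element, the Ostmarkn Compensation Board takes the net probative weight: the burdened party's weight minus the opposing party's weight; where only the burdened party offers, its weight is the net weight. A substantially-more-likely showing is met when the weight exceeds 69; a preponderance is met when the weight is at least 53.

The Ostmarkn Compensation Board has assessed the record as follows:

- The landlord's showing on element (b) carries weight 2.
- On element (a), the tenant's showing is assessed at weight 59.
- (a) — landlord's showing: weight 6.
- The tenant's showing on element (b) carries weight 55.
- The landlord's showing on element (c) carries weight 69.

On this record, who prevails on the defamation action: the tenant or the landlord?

tenant

At Stage 1 the tenant must meet a preponderance (weight is at least 53): on (a) the weight is 59 less the opposing 6 gives net 53, which does reach 53, so (a) meets the standard; on (b) the weight is 55 less the opposing 2 gives net 53, which does reach 53, so (b) meets the standard.
  The tenant carries Stage 1; the landlord now bears the burden.
At Stage 2 the landlord must meet a substantially-more-likely showing (weight exceeds 69): on (c) the weight is 69, ≤ 69, so (c) does not meet the standard.
  Not every element is met, so the landlord fails to carry Stage 2.
The analysis ends at Stage 2; the tenant prevails.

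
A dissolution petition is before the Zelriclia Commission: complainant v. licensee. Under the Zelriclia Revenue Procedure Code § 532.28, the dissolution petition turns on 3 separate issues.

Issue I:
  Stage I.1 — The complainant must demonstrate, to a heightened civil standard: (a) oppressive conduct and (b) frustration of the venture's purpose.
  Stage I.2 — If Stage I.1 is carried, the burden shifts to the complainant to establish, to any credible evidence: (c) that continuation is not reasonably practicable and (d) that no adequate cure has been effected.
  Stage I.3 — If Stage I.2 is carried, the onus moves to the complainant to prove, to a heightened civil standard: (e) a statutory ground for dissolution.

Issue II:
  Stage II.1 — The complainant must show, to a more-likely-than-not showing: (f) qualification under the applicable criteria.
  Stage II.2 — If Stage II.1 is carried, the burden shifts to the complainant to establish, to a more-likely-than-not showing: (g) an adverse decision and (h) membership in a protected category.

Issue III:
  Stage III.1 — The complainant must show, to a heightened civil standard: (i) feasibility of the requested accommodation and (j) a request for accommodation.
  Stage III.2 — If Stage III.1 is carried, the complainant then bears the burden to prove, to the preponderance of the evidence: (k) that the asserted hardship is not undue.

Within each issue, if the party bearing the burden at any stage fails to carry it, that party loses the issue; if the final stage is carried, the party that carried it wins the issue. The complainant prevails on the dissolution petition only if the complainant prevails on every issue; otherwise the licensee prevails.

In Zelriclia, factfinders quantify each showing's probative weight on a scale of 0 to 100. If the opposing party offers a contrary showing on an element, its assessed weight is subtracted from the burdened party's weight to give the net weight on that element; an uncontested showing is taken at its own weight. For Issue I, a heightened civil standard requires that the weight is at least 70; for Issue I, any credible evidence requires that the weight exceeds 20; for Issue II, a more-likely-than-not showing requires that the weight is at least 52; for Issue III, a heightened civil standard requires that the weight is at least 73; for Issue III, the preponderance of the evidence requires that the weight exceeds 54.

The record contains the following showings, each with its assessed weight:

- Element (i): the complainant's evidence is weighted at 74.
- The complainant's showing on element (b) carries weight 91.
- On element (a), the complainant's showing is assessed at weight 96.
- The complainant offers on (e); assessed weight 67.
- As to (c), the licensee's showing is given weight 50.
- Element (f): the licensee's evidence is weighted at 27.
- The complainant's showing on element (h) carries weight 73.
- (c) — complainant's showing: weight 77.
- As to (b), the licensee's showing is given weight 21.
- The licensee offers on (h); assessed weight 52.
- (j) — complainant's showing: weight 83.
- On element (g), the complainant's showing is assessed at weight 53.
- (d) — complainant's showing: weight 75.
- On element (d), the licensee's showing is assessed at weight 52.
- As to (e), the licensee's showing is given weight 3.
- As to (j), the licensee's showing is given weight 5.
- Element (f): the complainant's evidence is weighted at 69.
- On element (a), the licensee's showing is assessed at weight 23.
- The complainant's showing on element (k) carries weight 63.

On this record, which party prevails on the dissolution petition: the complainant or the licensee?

— Issue I —
Stage I.1 (complainant, a heightened civil standard, weight is at least 70): (a) net 96−23=73 ≥ 70 — meets; (b) net 91−21=70 ≥ 70 — meets.
  All elements met. The complainant retains the burden for Stage I.2.
Stage I.2 (complainant, any credible evidence, weight exceeds 20): (c) net 77−50=27 > 20 — meets; (d) net 75−52=23 > 20 — meets.
  Stage I.2 carried; the burden remains with the complainant.
Stage I.3 (complainant, a heightened civil standard, weight is at least 70): (e) net 67−3=64 < 70 — fails.
  Not every element is met, so the complainant fails to carry Stage I.3.
The licensee prevails on this issue.
— Issue II —
Stage II.1 — burden on complainant; standard: a more-likely-than-not showing (weight is at least 52).
    (f): 69 − 27 = 42 < 52 [not met]
  Not every element is met, so the complainant fails to carry Stage II.1.
So the licensee prevails on this issue.
— Issue III —
At Stage III.1 the complainant must meet a heightened civil standard (weight is at least 73): on (i) the weight is 74, ≥ 73, so (i) meets the standard; on (j) the weight is 83 less the opposing 5 gives net 78, ≥ 73, so (j) meets the standard.
  All elements met. The complainant retains the burden for Stage III.2.
At Stage III.2 the complainant must meet the preponderance of the evidence (weight exceeds 54): on (k) the weight is 63, > 54, so (k) meets the standard.
  The complainant carries the last stage.
With every stage satisfied, the complainant prevails on this issue.
Per-issue: Issue I → licensee; Issue II → licensee; Issue III → complainant. The complainant must prevail on every issue; overall, the licensee prevails.

licensee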